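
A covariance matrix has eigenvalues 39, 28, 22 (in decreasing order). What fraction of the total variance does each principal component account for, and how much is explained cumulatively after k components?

Step 1 — total variance = trace(Sigma) = Σ λ_i = 39 + 28 + 22 = 89.

Step 2 — fraction explained by component i = λ_i / Σ λ:
  PC1: 39/89 = 0.4382
  PC2: 28/89 = 0.3146
  PC3: 22/89 = 0.2472

Step 3 — cumulative fraction after k components = (λ_1 + ... + λ_k) / Σ λ:
  k = 1: 39/89 = 0.4382
  k = 2: (39 + 28)/89 = 67/89 = 0.7528
  k = 3: (39 + 28 + 22)/89 = 89/89 = 1

Summary (fraction, with percent):

explained: PC1 0.4382 (43.82%), PC2 0.3146 (31.46%), PC3 0.2472 (24.72%);  cumulative: 0.4382, 0.7528, 1


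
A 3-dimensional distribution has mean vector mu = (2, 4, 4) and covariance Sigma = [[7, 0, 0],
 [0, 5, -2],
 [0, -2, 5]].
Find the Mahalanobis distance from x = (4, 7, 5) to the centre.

Step 1 — centre the observation: (x - mu) = (2, 3, 1).

Step 2 — invert Sigma (cofactor / det for 3×3, or solve directly):
  Sigma^{-1} = [[0.1429, 0, 0],
 [0, 0.2381, 0.0952],
 [0, 0.0952, 0.2381]].

Step 3 — form the quadratic (x - mu)^T · Sigma^{-1} · (x - mu):
  Sigma^{-1} · (x - mu) = (0.2857, 0.8095, 0.5238).
  (x - mu)^T · [Sigma^{-1} · (x - mu)] = (2)·(0.2857) + (3)·(0.8095) + (1)·(0.5238) = 3.5238.

Step 4 — take square root: d = √(3.5238) ≈ 1.8772.

d(x, mu) = √(3.5238) ≈ 1.8772


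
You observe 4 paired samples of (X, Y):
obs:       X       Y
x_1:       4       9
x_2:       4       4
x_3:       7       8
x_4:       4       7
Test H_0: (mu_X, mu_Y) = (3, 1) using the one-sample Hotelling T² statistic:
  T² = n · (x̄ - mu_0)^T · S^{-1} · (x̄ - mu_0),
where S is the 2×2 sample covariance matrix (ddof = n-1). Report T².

Step 1 — sample mean vector:
  mean(X) = (4 + 4 + 7 + 4) / 4 = 19/4 = 4.75
  mean(Y) = (9 + 4 + 8 + 7) / 4 = 28/4 = 7
  x̄ = (4.75, 7),  deviation x̄ - mu_0 = (4.75, 7) - (3, 1) = (1.75, 6).

Step 2 — sample covariance matrix, S[i,j] = (1/(n-1)) · Σ_k (x_{k,i} - mean_i) · (x_{k,j} - mean_j), divisor n-1 = 3:
  S[X,X] = ((-0.75)·(-0.75) + (-0.75)·(-0.75) + (2.25)·(2.25) + (-0.75)·(-0.75)) / 3 = 6.75/3 = 2.25
  S[X,Y] = ((-0.75)·(2) + (-0.75)·(-3) + (2.25)·(1) + (-0.75)·(0)) / 3 = 3/3 = 1
  S[Y,Y] = ((2)·(2) + (-3)·(-3) + (1)·(1) + (0)·(0)) / 3 = 14/3 = 4.6667
  S = [[2.25, 1],
 [1, 4.6667]].

Step 3 — invert S. det(S) = 2.25·4.6667 - (1)² = 9.5.
  S^{-1} = (1/det) · [[d, -b], [-b, a]] = [[0.4912, -0.1053],
 [-0.1053, 0.2368]].

Step 4 — quadratic form (x̄ - mu_0)^T · S^{-1} · (x̄ - mu_0):
  S^{-1} · (x̄ - mu_0) = (0.2281, 1.2368),
  (x̄ - mu_0)^T · [...] = (1.75)·(0.2281) + (6)·(1.2368) = 7.8202.

Step 5 — scale by n: T² = 4 · 7.8202 = 31.2807.

T² ≈ 31.2807


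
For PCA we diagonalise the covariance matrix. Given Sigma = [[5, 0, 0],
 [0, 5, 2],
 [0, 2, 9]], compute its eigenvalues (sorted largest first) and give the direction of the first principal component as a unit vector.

Step 1 — characteristic polynomial p(λ) = det(λI - Sigma) = λ³ - tr·λ² + c_1·λ - det, where tr = trace, c_1 = sum of the principal 2×2 minors, det = det(Sigma):
  tr = 5 + 5 + 9 = 19,
  c_1 = (5·5 - (0)²) + (5·9 - (0)²) + (5·9 - (2)²) = 25 + 45 + 41 = 111,
  det = 5·(5·9 - (2)²) - (0)·((0)·9 - (2)·(0)) + (0)·((0)·(2) - 5·(0)) = 5·(41) - (0)·(0) + (0)·(0) = 205.
  So p(λ) = λ³ - 19λ² + 111λ - 205.
Step 2 — look for an integer root (rational root theorem: any rational root is an integer divisor of 205). Testing λ = 5:
  p(5) = 125 - 475 + 555 - 205 = 0  ✓
  Dividing out (λ - 5): p(λ) = (λ - 5)(λ² - 14λ + 41).
Step 3 — remaining eigenvalues from the quadratic λ² - 14λ + 41 = 0:
  Δ = 14² - 4·41 = 196 - 164 = 32,  λ = (14 ± √32)/2 = (14 ± 5.6569)/2 ≈ 9.8284 or 4.1716.
  Sorted: λ_1 = 9.8284,  λ_2 = 5,  λ_3 = 4.1716  (check: sum = 19 = tr ✓).

Step 4 — unit eigenvector for λ_1 ≈ 9.8284: v spans the null space of (Sigma - λ_1 I), whose rows are
  r_1 = (-4.8284, 0, 0),  r_2 = (0, -4.8284, 2),  r_3 = (0, 2, -0.8284).
  v is orthogonal to every row, so take v ∝ r_1 × r_2 = ((0)·(2) - (0)·(-4.8284), (0)·(0) - (-4.8284)·(2), (-4.8284)·(-4.8284) - (0)·(0)) ≈ (0, 9.6569, 23.3137).
  Let u = (0, 9.6569, 23.3137).
  ||u|| = √((0)² + (9.6569)² + (23.3137)²) = √(636.7838) ≈ 25.2346,  v_1 = u/||u|| ≈ (0, 0.3827, 0.9239) (||v_1|| = 1).

λ_1 = 9.8284,  λ_2 = 5,  λ_3 = 4.1716;  v_1 ≈ (0, 0.3827, 0.9239)


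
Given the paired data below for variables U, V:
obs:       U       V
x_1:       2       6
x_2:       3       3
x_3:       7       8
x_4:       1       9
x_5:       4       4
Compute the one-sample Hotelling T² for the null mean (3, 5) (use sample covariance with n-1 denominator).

Step 1 — sample mean vector:
  mean(U) = (2 + 3 + 7 + 1 + 4) / 5 = 17/5 = 3.4
  mean(V) = (6 + 3 + 8 + 9 + 4) / 5 = 30/5 = 6
  x̄ = (3.4, 6),  deviation x̄ - mu_0 = (3.4, 6) - (3, 5) = (0.4, 1).

Step 2 — sample covariance matrix, S[i,j] = (1/(n-1)) · Σ_k (x_{k,i} - mean_i) · (x_{k,j} - mean_j), divisor n-1 = 4:
  S[U,U] = ((-1.4)·(-1.4) + (-0.4)·(-0.4) + (3.6)·(3.6) + (-2.4)·(-2.4) + (0.6)·(0.6)) / 4 = 21.2/4 = 5.3
  S[U,V] = ((-1.4)·(0) + (-0.4)·(-3) + (3.6)·(2) + (-2.4)·(3) + (0.6)·(-2)) / 4 = 0/4 = 0
  S[V,V] = ((0)·(0) + (-3)·(-3) + (2)·(2) + (3)·(3) + (-2)·(-2)) / 4 = 26/4 = 6.5
  S = [[5.3, 0],
 [0, 6.5]].

Step 3 — invert S. det(S) = 5.3·6.5 - (0)² = 34.45.
  S^{-1} = (1/det) · [[d, -b], [-b, a]] = [[0.1887, 0],
 [0, 0.1538]].

Step 4 — quadratic form (x̄ - mu_0)^T · S^{-1} · (x̄ - mu_0):
  S^{-1} · (x̄ - mu_0) = (0.0755, 0.1538),
  (x̄ - mu_0)^T · [...] = (0.4)·(0.0755) + (1)·(0.1538) = 0.184.

Step 5 — scale by n: T² = 5 · 0.184 = 0.9202.

T² ≈ 0.9202


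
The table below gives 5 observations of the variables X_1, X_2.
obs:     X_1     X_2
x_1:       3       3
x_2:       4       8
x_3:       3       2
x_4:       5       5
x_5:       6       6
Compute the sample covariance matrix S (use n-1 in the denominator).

Step 1 — column means:
  mean(X_1) = (3 + 4 + 3 + 5 + 6) / 5 = 21/5 = 4.2
  mean(X_2) = (3 + 8 + 2 + 5 + 6) / 5 = 24/5 = 4.8

Step 2 — sample covariance S[i,j] = (1/(n-1)) · Σ_k (x_{k,i} - mean_i) · (x_{k,j} - mean_j), with n-1 = 4.
  S[X_1,X_1] = ((-1.2)·(-1.2) + (-0.2)·(-0.2) + (-1.2)·(-1.2) + (0.8)·(0.8) + (1.8)·(1.8)) / 4 = 6.8/4 = 1.7
  S[X_1,X_2] = ((-1.2)·(-1.8) + (-0.2)·(3.2) + (-1.2)·(-2.8) + (0.8)·(0.2) + (1.8)·(1.2)) / 4 = 7.2/4 = 1.8
  S[X_2,X_2] = ((-1.8)·(-1.8) + (3.2)·(3.2) + (-2.8)·(-2.8) + (0.2)·(0.2) + (1.2)·(1.2)) / 4 = 22.8/4 = 5.7

S is symmetric (S[j,i] = S[i,j]). Assembling:

S = [[1.7, 1.8],
 [1.8, 5.7]]


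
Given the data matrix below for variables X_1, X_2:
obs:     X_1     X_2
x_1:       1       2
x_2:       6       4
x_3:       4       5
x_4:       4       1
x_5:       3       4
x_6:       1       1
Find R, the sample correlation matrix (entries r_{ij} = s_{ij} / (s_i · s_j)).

Step 1 — column means:
  mean(X_1) = (1 + 6 + 4 + 4 + 3 + 1) / 6 = 19/6 = 3.1667
  mean(X_2) = (2 + 4 + 5 + 1 + 4 + 1) / 6 = 17/6 = 2.8333

Step 2 — sample variances and covariances s[i,j] = (1/(n-1)) · Σ_k (x_{k,i} - mean_i) · (x_{k,j} - mean_j), with n-1 = 5:
  s[X_1,X_1] = ((-2.1667)·(-2.1667) + (2.8333)·(2.8333) + (0.8333)·(0.8333) + (0.8333)·(0.8333) + (-0.1667)·(-0.1667) + (-2.1667)·(-2.1667)) / 5 = 18.8333/5 = 3.7667
  s[X_1,X_2] = ((-2.1667)·(-0.8333) + (2.8333)·(1.1667) + (0.8333)·(2.1667) + (0.8333)·(-1.8333) + (-0.1667)·(1.1667) + (-2.1667)·(-1.8333)) / 5 = 9.1667/5 = 1.8333
  s[X_2,X_2] = ((-0.8333)·(-0.8333) + (1.1667)·(1.1667) + (2.1667)·(2.1667) + (-1.8333)·(-1.8333) + (1.1667)·(1.1667) + (-1.8333)·(-1.8333)) / 5 = 14.8333/5 = 2.9667
  Sample standard deviations s_i = √(s[i,i]):
  s(X_1) = √(3.7667) = 1.9408
  s(X_2) = √(2.9667) = 1.7224

Step 3 — r_{ij} = s_{ij} / (s_i · s_j):
  r[X_1,X_1] = 1 (diagonal).
  r[X_1,X_2] = 1.8333 / (1.9408 · 1.7224) = 1.8333 / 3.3428 = 0.5484
  r[X_2,X_2] = 1 (diagonal).

R is symmetric with unit diagonal. Assembling:

R = [[1, 0.5484],
 [0.5484, 1]]


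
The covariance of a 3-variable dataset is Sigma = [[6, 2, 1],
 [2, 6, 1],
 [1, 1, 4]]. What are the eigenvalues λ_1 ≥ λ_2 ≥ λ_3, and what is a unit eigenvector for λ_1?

Step 1 — characteristic polynomial p(λ) = det(λI - Sigma) = λ³ - tr·λ² + c_1·λ - det, where tr = trace, c_1 = sum of the principal 2×2 minors, det = det(Sigma):
  tr = 6 + 6 + 4 = 16,
  c_1 = (6·6 - (2)²) + (6·4 - (1)²) + (6·4 - (1)²) = 32 + 23 + 23 = 78,
  det = 6·(6·4 - (1)²) - (2)·((2)·4 - (1)·(1)) + (1)·((2)·(1) - 6·(1)) = 6·(23) - (2)·(7) + (1)·(-4) = 120.
  So p(λ) = λ³ - 16λ² + 78λ - 120.
Step 2 — look for an integer root (rational root theorem: any rational root is an integer divisor of 120). Testing λ = 4:
  p(4) = 64 - 256 + 312 - 120 = 0  ✓
  Dividing out (λ - 4): p(λ) = (λ - 4)(λ² - 12λ + 30).
Step 3 — remaining eigenvalues from the quadratic λ² - 12λ + 30 = 0:
  Δ = 12² - 4·30 = 144 - 120 = 24,  λ = (12 ± √24)/2 = (12 ± 4.899)/2 ≈ 8.4495 or 3.5505.
  Sorted: λ_1 = 8.4495,  λ_2 = 4,  λ_3 = 3.5505  (check: sum = 16 = tr ✓).

Step 4 — unit eigenvector for λ_1 ≈ 8.4495: v spans the null space of (Sigma - λ_1 I), whose rows are
  r_1 = (-2.4495, 2, 1),  r_2 = (2, -2.4495, 1),  r_3 = (1, 1, -4.4495).
  v is orthogonal to every row, so take v ∝ r_1 × r_2 = ((2)·(1) - (1)·(-2.4495), (1)·(2) - (-2.4495)·(1), (-2.4495)·(-2.4495) - (2)·(2)) ≈ (4.4495, 4.4495, 2).
  Let u = (4.4495, 4.4495, 2).
  ||u|| = √((4.4495)² + (4.4495)² + (2)²) = √(43.5959) ≈ 6.6027,  v_1 = u/||u|| ≈ (0.6739, 0.6739, 0.3029) (||v_1|| = 1).

λ_1 = 8.4495,  λ_2 = 4,  λ_3 = 3.5505;  v_1 ≈ (0.6739, 0.6739, 0.3029)


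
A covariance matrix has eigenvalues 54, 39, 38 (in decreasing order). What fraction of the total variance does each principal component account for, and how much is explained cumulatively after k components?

Step 1 — total variance = trace(Sigma) = Σ λ_i = 54 + 39 + 38 = 131.

Step 2 — fraction explained by component i = λ_i / Σ λ:
  PC1: 54/131 = 0.4122
  PC2: 39/131 = 0.2977
  PC3: 38/131 = 0.2901

Step 3 — cumulative fraction after k components = (λ_1 + ... + λ_k) / Σ λ:
  k = 1: 54/131 = 0.4122
  k = 2: (54 + 39)/131 = 93/131 = 0.7099
  k = 3: (54 + 39 + 38)/131 = 131/131 = 1

Summary (fraction, with percent):

explained: PC1 0.4122 (41.22%), PC2 0.2977 (29.77%), PC3 0.2901 (29.01%);  cumulative: 0.4122, 0.7099, 1


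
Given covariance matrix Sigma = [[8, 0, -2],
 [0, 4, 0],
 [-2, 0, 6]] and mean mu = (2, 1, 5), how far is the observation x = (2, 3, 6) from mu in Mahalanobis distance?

Step 1 — centre the observation: (x - mu) = (0, 2, 1).

Step 2 — invert Sigma (cofactor / det for 3×3, or solve directly):
  Sigma^{-1} = [[0.1364, 0, 0.0455],
 [0, 0.25, 0],
 [0.0455, 0, 0.1818]].

Step 3 — form the quadratic (x - mu)^T · Sigma^{-1} · (x - mu):
  Sigma^{-1} · (x - mu) = (0.0455, 0.5, 0.1818).
  (x - mu)^T · [Sigma^{-1} · (x - mu)] = (0)·(0.0455) + (2)·(0.5) + (1)·(0.1818) = 1.1818.

Step 4 — take square root: d = √(1.1818) ≈ 1.0871.

d(x, mu) = √(1.1818) ≈ 1.0871


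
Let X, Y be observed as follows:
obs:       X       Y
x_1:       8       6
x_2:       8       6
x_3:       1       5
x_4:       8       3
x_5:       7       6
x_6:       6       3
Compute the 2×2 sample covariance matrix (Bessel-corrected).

Step 1 — column means:
  mean(X) = (8 + 8 + 1 + 8 + 7 + 6) / 6 = 38/6 = 6.3333
  mean(Y) = (6 + 6 + 5 + 3 + 6 + 3) / 6 = 29/6 = 4.8333

Step 2 — sample covariance S[i,j] = (1/(n-1)) · Σ_k (x_{k,i} - mean_i) · (x_{k,j} - mean_j), with n-1 = 5.
  S[X,X] = ((1.6667)·(1.6667) + (1.6667)·(1.6667) + (-5.3333)·(-5.3333) + (1.6667)·(1.6667) + (0.6667)·(0.6667) + (-0.3333)·(-0.3333)) / 5 = 37.3333/5 = 7.4667
  S[X,Y] = ((1.6667)·(1.1667) + (1.6667)·(1.1667) + (-5.3333)·(0.1667) + (1.6667)·(-1.8333) + (0.6667)·(1.1667) + (-0.3333)·(-1.8333)) / 5 = 1.3333/5 = 0.2667
  S[Y,Y] = ((1.1667)·(1.1667) + (1.1667)·(1.1667) + (0.1667)·(0.1667) + (-1.8333)·(-1.8333) + (1.1667)·(1.1667) + (-1.8333)·(-1.8333)) / 5 = 10.8333/5 = 2.1667

S is symmetric (S[j,i] = S[i,j]). Assembling:

S = [[7.4667, 0.2667],
 [0.2667, 2.1667]]


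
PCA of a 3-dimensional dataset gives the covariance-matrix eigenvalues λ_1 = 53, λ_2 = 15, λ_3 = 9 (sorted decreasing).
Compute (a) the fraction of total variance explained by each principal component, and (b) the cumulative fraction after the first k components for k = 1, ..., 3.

Step 1 — total variance = trace(Sigma) = Σ λ_i = 53 + 15 + 9 = 77.

Step 2 — fraction explained by component i = λ_i / Σ λ:
  PC1: 53/77 = 0.6883
  PC2: 15/77 = 0.1948
  PC3: 9/77 = 0.1169

Step 3 — cumulative fraction after k components = (λ_1 + ... + λ_k) / Σ λ:
  k = 1: 53/77 = 0.6883
  k = 2: (53 + 15)/77 = 68/77 = 0.8831
  k = 3: (53 + 15 + 9)/77 = 77/77 = 1

Summary (fraction, with percent):

explained: PC1 0.6883 (68.83%), PC2 0.1948 (19.48%), PC3 0.1169 (11.69%);  cumulative: 0.6883, 0.8831, 1


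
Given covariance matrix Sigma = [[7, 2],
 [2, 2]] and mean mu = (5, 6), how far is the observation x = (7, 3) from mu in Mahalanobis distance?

Step 1 — centre the observation: (x - mu) = (2, -3).

Step 2 — invert Sigma. det(Sigma) = 7·2 - (2)² = 10.
  Sigma^{-1} = (1/det) · [[d, -b], [-b, a]] = [[0.2, -0.2],
 [-0.2, 0.7]].

Step 3 — form the quadratic (x - mu)^T · Sigma^{-1} · (x - mu):
  Sigma^{-1} · (x - mu) = (1, -2.5).
  (x - mu)^T · [Sigma^{-1} · (x - mu)] = (2)·(1) + (-3)·(-2.5) = 9.5.

Step 4 — take square root: d = √(9.5) ≈ 3.0822.

d(x, mu) = √(9.5) ≈ 3.0822


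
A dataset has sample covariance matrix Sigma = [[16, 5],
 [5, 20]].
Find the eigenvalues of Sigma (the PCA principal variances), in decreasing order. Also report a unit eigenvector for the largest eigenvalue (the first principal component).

Step 1 — characteristic polynomial of 2×2 Sigma:
  det(Sigma - λI) = λ² - trace · λ + det = 0.
  trace = 16 + 20 = 36, det = 16·20 - (5)² = 295.
Step 2 — discriminant:
  Δ = trace² - 4·det = 1296 - 1180 = 116.
Step 3 — eigenvalues:
  λ = (trace ± √Δ)/2 = (36 ± 10.7703)/2,
  λ_1 = 23.3852,  λ_2 = 12.6148.

Step 4 — unit eigenvector for λ_1: solve (Sigma - λ_1 I)v = 0. First row:
  (16 - 23.3852)·v_x + (5)·v_y = 0, i.e. (-7.3852)·v_x + (5)·v_y = 0,
  so v ∝ (b, λ_1 - a) = (5, 7.3852) = u.
  ||u|| = √((5)² + (7.3852)²) = √(79.5407) ≈ 8.9186,
  v_1 = u/||u|| ≈ (0.5606, 0.8281) (||v_1|| = 1).

λ_1 = 23.3852,  λ_2 = 12.6148;  v_1 ≈ (0.5606, 0.8281)


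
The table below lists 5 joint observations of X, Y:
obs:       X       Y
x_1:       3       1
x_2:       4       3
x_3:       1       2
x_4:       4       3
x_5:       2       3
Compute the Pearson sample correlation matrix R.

Step 1 — column means:
  mean(X) = (3 + 4 + 1 + 4 + 2) / 5 = 14/5 = 2.8
  mean(Y) = (1 + 3 + 2 + 3 + 3) / 5 = 12/5 = 2.4

Step 2 — sample variances and covariances s[i,j] = (1/(n-1)) · Σ_k (x_{k,i} - mean_i) · (x_{k,j} - mean_j), with n-1 = 4:
  s[X,X] = ((0.2)·(0.2) + (1.2)·(1.2) + (-1.8)·(-1.8) + (1.2)·(1.2) + (-0.8)·(-0.8)) / 4 = 6.8/4 = 1.7
  s[X,Y] = ((0.2)·(-1.4) + (1.2)·(0.6) + (-1.8)·(-0.4) + (1.2)·(0.6) + (-0.8)·(0.6)) / 4 = 1.4/4 = 0.35
  s[Y,Y] = ((-1.4)·(-1.4) + (0.6)·(0.6) + (-0.4)·(-0.4) + (0.6)·(0.6) + (0.6)·(0.6)) / 4 = 3.2/4 = 0.8
  Sample standard deviations s_i = √(s[i,i]):
  s(X) = √(1.7) = 1.3038
  s(Y) = √(0.8) = 0.8944

Step 3 — r_{ij} = s_{ij} / (s_i · s_j):
  r[X,X] = 1 (diagonal).
  r[X,Y] = 0.35 / (1.3038 · 0.8944) = 0.35 / 1.1662 = 0.3001
  r[Y,Y] = 1 (diagonal).

R is symmetric with unit diagonal. Assembling:

R = [[1, 0.3001],
 [0.3001, 1]]


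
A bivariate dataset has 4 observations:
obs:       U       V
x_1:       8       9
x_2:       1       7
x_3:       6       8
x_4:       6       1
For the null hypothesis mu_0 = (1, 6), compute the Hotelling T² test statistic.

Step 1 — sample mean vector:
  mean(U) = (8 + 1 + 6 + 6) / 4 = 21/4 = 5.25
  mean(V) = (9 + 7 + 8 + 1) / 4 = 25/4 = 6.25
  x̄ = (5.25, 6.25),  deviation x̄ - mu_0 = (5.25, 6.25) - (1, 6) = (4.25, 0.25).

Step 2 — sample covariance matrix, S[i,j] = (1/(n-1)) · Σ_k (x_{k,i} - mean_i) · (x_{k,j} - mean_j), divisor n-1 = 3:
  S[U,U] = ((2.75)·(2.75) + (-4.25)·(-4.25) + (0.75)·(0.75) + (0.75)·(0.75)) / 3 = 26.75/3 = 8.9167
  S[U,V] = ((2.75)·(2.75) + (-4.25)·(0.75) + (0.75)·(1.75) + (0.75)·(-5.25)) / 3 = 1.75/3 = 0.5833
  S[V,V] = ((2.75)·(2.75) + (0.75)·(0.75) + (1.75)·(1.75) + (-5.25)·(-5.25)) / 3 = 38.75/3 = 12.9167
  S = [[8.9167, 0.5833],
 [0.5833, 12.9167]].

Step 3 — invert S. det(S) = 8.9167·12.9167 - (0.5833)² = 114.8333.
  S^{-1} = (1/det) · [[d, -b], [-b, a]] = [[0.1125, -0.0051],
 [-0.0051, 0.0776]].

Step 4 — quadratic form (x̄ - mu_0)^T · S^{-1} · (x̄ - mu_0):
  S^{-1} · (x̄ - mu_0) = (0.4768, -0.0022),
  (x̄ - mu_0)^T · [...] = (4.25)·(0.4768) + (0.25)·(-0.0022) = 2.0258.

Step 5 — scale by n: T² = 4 · 2.0258 = 8.103.

T² ≈ 8.103


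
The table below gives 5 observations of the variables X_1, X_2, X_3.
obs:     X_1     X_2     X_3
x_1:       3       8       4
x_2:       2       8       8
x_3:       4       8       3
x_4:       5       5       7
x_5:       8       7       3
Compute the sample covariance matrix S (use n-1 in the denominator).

Step 1 — column means:
  mean(X_1) = (3 + 2 + 4 + 5 + 8) / 5 = 22/5 = 4.4
  mean(X_2) = (8 + 8 + 8 + 5 + 7) / 5 = 36/5 = 7.2
  mean(X_3) = (4 + 8 + 3 + 7 + 3) / 5 = 25/5 = 5

Step 2 — sample covariance S[i,j] = (1/(n-1)) · Σ_k (x_{k,i} - mean_i) · (x_{k,j} - mean_j), with n-1 = 4.
  S[X_1,X_1] = ((-1.4)·(-1.4) + (-2.4)·(-2.4) + (-0.4)·(-0.4) + (0.6)·(0.6) + (3.6)·(3.6)) / 4 = 21.2/4 = 5.3
  S[X_1,X_2] = ((-1.4)·(0.8) + (-2.4)·(0.8) + (-0.4)·(0.8) + (0.6)·(-2.2) + (3.6)·(-0.2)) / 4 = -5.4/4 = -1.35
  S[X_1,X_3] = ((-1.4)·(-1) + (-2.4)·(3) + (-0.4)·(-2) + (0.6)·(2) + (3.6)·(-2)) / 4 = -11/4 = -2.75
  S[X_2,X_2] = ((0.8)·(0.8) + (0.8)·(0.8) + (0.8)·(0.8) + (-2.2)·(-2.2) + (-0.2)·(-0.2)) / 4 = 6.8/4 = 1.7
  S[X_2,X_3] = ((0.8)·(-1) + (0.8)·(3) + (0.8)·(-2) + (-2.2)·(2) + (-0.2)·(-2)) / 4 = -4/4 = -1
  S[X_3,X_3] = ((-1)·(-1) + (3)·(3) + (-2)·(-2) + (2)·(2) + (-2)·(-2)) / 4 = 22/4 = 5.5

S is symmetric (S[j,i] = S[i,j]). Assembling:

S = [[5.3, -1.35, -2.75],
 [-1.35, 1.7, -1],
 [-2.75, -1, 5.5]]


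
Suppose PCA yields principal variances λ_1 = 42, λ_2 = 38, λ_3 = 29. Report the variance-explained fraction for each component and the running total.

Step 1 — total variance = trace(Sigma) = Σ λ_i = 42 + 38 + 29 = 109.

Step 2 — fraction explained by component i = λ_i / Σ λ:
  PC1: 42/109 = 0.3853
  PC2: 38/109 = 0.3486
  PC3: 29/109 = 0.2661

Step 3 — cumulative fraction after k components = (λ_1 + ... + λ_k) / Σ λ:
  k = 1: 42/109 = 0.3853
  k = 2: (42 + 38)/109 = 80/109 = 0.7339
  k = 3: (42 + 38 + 29)/109 = 109/109 = 1

Summary (fraction, with percent):

explained: PC1 0.3853 (38.53%), PC2 0.3486 (34.86%), PC3 0.2661 (26.61%);  cumulative: 0.3853, 0.7339, 1


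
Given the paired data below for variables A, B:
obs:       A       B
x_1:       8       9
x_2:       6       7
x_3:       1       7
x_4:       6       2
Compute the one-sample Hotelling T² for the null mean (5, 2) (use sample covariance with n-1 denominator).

Step 1 — sample mean vector:
  mean(A) = (8 + 6 + 1 + 6) / 4 = 21/4 = 5.25
  mean(B) = (9 + 7 + 7 + 2) / 4 = 25/4 = 6.25
  x̄ = (5.25, 6.25),  deviation x̄ - mu_0 = (5.25, 6.25) - (5, 2) = (0.25, 4.25).

Step 2 — sample covariance matrix, S[i,j] = (1/(n-1)) · Σ_k (x_{k,i} - mean_i) · (x_{k,j} - mean_j), divisor n-1 = 3:
  S[A,A] = ((2.75)·(2.75) + (0.75)·(0.75) + (-4.25)·(-4.25) + (0.75)·(0.75)) / 3 = 26.75/3 = 8.9167
  S[A,B] = ((2.75)·(2.75) + (0.75)·(0.75) + (-4.25)·(0.75) + (0.75)·(-4.25)) / 3 = 1.75/3 = 0.5833
  S[B,B] = ((2.75)·(2.75) + (0.75)·(0.75) + (0.75)·(0.75) + (-4.25)·(-4.25)) / 3 = 26.75/3 = 8.9167
  S = [[8.9167, 0.5833],
 [0.5833, 8.9167]].

Step 3 — invert S. det(S) = 8.9167·8.9167 - (0.5833)² = 79.1667.
  S^{-1} = (1/det) · [[d, -b], [-b, a]] = [[0.1126, -0.0074],
 [-0.0074, 0.1126]].

Step 4 — quadratic form (x̄ - mu_0)^T · S^{-1} · (x̄ - mu_0):
  S^{-1} · (x̄ - mu_0) = (-0.0032, 0.4768),
  (x̄ - mu_0)^T · [...] = (0.25)·(-0.0032) + (4.25)·(0.4768) = 2.0258.

Step 5 — scale by n: T² = 4 · 2.0258 = 8.1032.

T² ≈ 8.1032


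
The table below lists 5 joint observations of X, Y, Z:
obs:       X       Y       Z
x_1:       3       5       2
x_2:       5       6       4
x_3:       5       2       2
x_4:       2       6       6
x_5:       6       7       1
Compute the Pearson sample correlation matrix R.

Step 1 — column means:
  mean(X) = (3 + 5 + 5 + 2 + 6) / 5 = 21/5 = 4.2
  mean(Y) = (5 + 6 + 2 + 6 + 7) / 5 = 26/5 = 5.2
  mean(Z) = (2 + 4 + 2 + 6 + 1) / 5 = 15/5 = 3

Step 2 — sample variances and covariances s[i,j] = (1/(n-1)) · Σ_k (x_{k,i} - mean_i) · (x_{k,j} - mean_j), with n-1 = 4:
  s[X,X] = ((-1.2)·(-1.2) + (0.8)·(0.8) + (0.8)·(0.8) + (-2.2)·(-2.2) + (1.8)·(1.8)) / 4 = 10.8/4 = 2.7
  s[X,Y] = ((-1.2)·(-0.2) + (0.8)·(0.8) + (0.8)·(-3.2) + (-2.2)·(0.8) + (1.8)·(1.8)) / 4 = -0.2/4 = -0.05
  s[X,Z] = ((-1.2)·(-1) + (0.8)·(1) + (0.8)·(-1) + (-2.2)·(3) + (1.8)·(-2)) / 4 = -9/4 = -2.25
  s[Y,Y] = ((-0.2)·(-0.2) + (0.8)·(0.8) + (-3.2)·(-3.2) + (0.8)·(0.8) + (1.8)·(1.8)) / 4 = 14.8/4 = 3.7
  s[Y,Z] = ((-0.2)·(-1) + (0.8)·(1) + (-3.2)·(-1) + (0.8)·(3) + (1.8)·(-2)) / 4 = 3/4 = 0.75
  s[Z,Z] = ((-1)·(-1) + (1)·(1) + (-1)·(-1) + (3)·(3) + (-2)·(-2)) / 4 = 16/4 = 4
  Sample standard deviations s_i = √(s[i,i]):
  s(X) = √(2.7) = 1.6432
  s(Y) = √(3.7) = 1.9235
  s(Z) = √(4) = 2

Step 3 — r_{ij} = s_{ij} / (s_i · s_j):
  r[X,X] = 1 (diagonal).
  r[X,Y] = -0.05 / (1.6432 · 1.9235) = -0.05 / 3.1607 = -0.0158
  r[X,Z] = -2.25 / (1.6432 · 2) = -2.25 / 3.2863 = -0.6847
  r[Y,Y] = 1 (diagonal).
  r[Y,Z] = 0.75 / (1.9235 · 2) = 0.75 / 3.8471 = 0.195
  r[Z,Z] = 1 (diagonal).

R is symmetric with unit diagonal. Assembling:

R = [[1, -0.0158, -0.6847],
 [-0.0158, 1, 0.195],
 [-0.6847, 0.195, 1]]


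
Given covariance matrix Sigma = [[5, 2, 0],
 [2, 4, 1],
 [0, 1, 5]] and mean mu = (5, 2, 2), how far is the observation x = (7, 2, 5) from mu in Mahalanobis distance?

Step 1 — centre the observation: (x - mu) = (2, 0, 3).

Step 2 — invert Sigma (cofactor / det for 3×3, or solve directly):
  Sigma^{-1} = [[0.2533, -0.1333, 0.0267],
 [-0.1333, 0.3333, -0.0667],
 [0.0267, -0.0667, 0.2133]].

Step 3 — form the quadratic (x - mu)^T · Sigma^{-1} · (x - mu):
  Sigma^{-1} · (x - mu) = (0.5867, -0.4667, 0.6933).
  (x - mu)^T · [Sigma^{-1} · (x - mu)] = (2)·(0.5867) + (0)·(-0.4667) + (3)·(0.6933) = 3.2533.

Step 4 — take square root: d = √(3.2533) ≈ 1.8037.

d(x, mu) = √(3.2533) ≈ 1.8037


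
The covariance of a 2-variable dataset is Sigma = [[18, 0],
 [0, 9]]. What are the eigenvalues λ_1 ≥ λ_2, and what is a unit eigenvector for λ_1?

Step 1 — characteristic polynomial of 2×2 Sigma:
  det(Sigma - λI) = λ² - trace · λ + det = 0.
  trace = 18 + 9 = 27, det = 18·9 - (0)² = 162.
Step 2 — discriminant:
  Δ = trace² - 4·det = 729 - 648 = 81.
Step 3 — eigenvalues:
  λ = (trace ± √Δ)/2 = (27 ± 9)/2,
  λ_1 = 18,  λ_2 = 9.

Step 4 — unit eigenvector for λ_1: Sigma is diagonal, so its eigenvectors are the coordinate axes. λ_1 = 18 is the diagonal entry on the first coordinate axis, hence
  v_1 = (1, 0) (||v_1|| = 1).

λ_1 = 18,  λ_2 = 9;  v_1 ≈ (1, 0)


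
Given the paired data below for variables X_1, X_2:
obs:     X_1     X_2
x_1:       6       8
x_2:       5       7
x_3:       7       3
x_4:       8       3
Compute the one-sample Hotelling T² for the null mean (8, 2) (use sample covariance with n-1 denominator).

Step 1 — sample mean vector:
  mean(X_1) = (6 + 5 + 7 + 8) / 4 = 26/4 = 6.5
  mean(X_2) = (8 + 7 + 3 + 3) / 4 = 21/4 = 5.25
  x̄ = (6.5, 5.25),  deviation x̄ - mu_0 = (6.5, 5.25) - (8, 2) = (-1.5, 3.25).

Step 2 — sample covariance matrix, S[i,j] = (1/(n-1)) · Σ_k (x_{k,i} - mean_i) · (x_{k,j} - mean_j), divisor n-1 = 3:
  S[X_1,X_1] = ((-0.5)·(-0.5) + (-1.5)·(-1.5) + (0.5)·(0.5) + (1.5)·(1.5)) / 3 = 5/3 = 1.6667
  S[X_1,X_2] = ((-0.5)·(2.75) + (-1.5)·(1.75) + (0.5)·(-2.25) + (1.5)·(-2.25)) / 3 = -8.5/3 = -2.8333
  S[X_2,X_2] = ((2.75)·(2.75) + (1.75)·(1.75) + (-2.25)·(-2.25) + (-2.25)·(-2.25)) / 3 = 20.75/3 = 6.9167
  S = [[1.6667, -2.8333],
 [-2.8333, 6.9167]].

Step 3 — invert S. det(S) = 1.6667·6.9167 - (-2.8333)² = 3.5.
  S^{-1} = (1/det) · [[d, -b], [-b, a]] = [[1.9762, 0.8095],
 [0.8095, 0.4762]].

Step 4 — quadratic form (x̄ - mu_0)^T · S^{-1} · (x̄ - mu_0):
  S^{-1} · (x̄ - mu_0) = (-0.3333, 0.3333),
  (x̄ - mu_0)^T · [...] = (-1.5)·(-0.3333) + (3.25)·(0.3333) = 1.5833.

Step 5 — scale by n: T² = 4 · 1.5833 = 6.3333.

T² ≈ 6.3333


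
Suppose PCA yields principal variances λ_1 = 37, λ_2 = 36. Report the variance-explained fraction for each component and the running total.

Step 1 — total variance = trace(Sigma) = Σ λ_i = 37 + 36 = 73.

Step 2 — fraction explained by component i = λ_i / Σ λ:
  PC1: 37/73 = 0.5068
  PC2: 36/73 = 0.4932

Step 3 — cumulative fraction after k components = (λ_1 + ... + λ_k) / Σ λ:
  k = 1: 37/73 = 0.5068
  k = 2: (37 + 36)/73 = 73/73 = 1

Summary (fraction, with percent):

explained: PC1 0.5068 (50.68%), PC2 0.4932 (49.32%);  cumulative: 0.5068, 1


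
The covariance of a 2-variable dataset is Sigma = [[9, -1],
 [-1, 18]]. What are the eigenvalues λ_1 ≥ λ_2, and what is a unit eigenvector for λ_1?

Step 1 — characteristic polynomial of 2×2 Sigma:
  det(Sigma - λI) = λ² - trace · λ + det = 0.
  trace = 9 + 18 = 27, det = 9·18 - (-1)² = 161.
Step 2 — discriminant:
  Δ = trace² - 4·det = 729 - 644 = 85.
Step 3 — eigenvalues:
  λ = (trace ± √Δ)/2 = (27 ± 9.2195)/2,
  λ_1 = 18.1098,  λ_2 = 8.8902.

Step 4 — unit eigenvector for λ_1: solve (Sigma - λ_1 I)v = 0. First row:
  (9 - 18.1098)·v_x + (-1)·v_y = 0, i.e. (-9.1098)·v_x + (-1)·v_y = 0,
  so v ∝ (b, λ_1 - a) = (-1, 9.1098); multiply by -1 so the first entry is positive: u = (1, -9.1098).
  ||u|| = √((1)² + (-9.1098)²) = √(83.988) ≈ 9.1645,
  v_1 = u/||u|| ≈ (0.1091, -0.994) (||v_1|| = 1).

λ_1 = 18.1098,  λ_2 = 8.8902;  v_1 ≈ (0.1091, -0.994)


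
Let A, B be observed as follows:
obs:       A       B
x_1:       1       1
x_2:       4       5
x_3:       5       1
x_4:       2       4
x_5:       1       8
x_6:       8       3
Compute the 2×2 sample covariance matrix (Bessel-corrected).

Step 1 — column means:
  mean(A) = (1 + 4 + 5 + 2 + 1 + 8) / 6 = 21/6 = 3.5
  mean(B) = (1 + 5 + 1 + 4 + 8 + 3) / 6 = 22/6 = 3.6667

Step 2 — sample covariance S[i,j] = (1/(n-1)) · Σ_k (x_{k,i} - mean_i) · (x_{k,j} - mean_j), with n-1 = 5.
  S[A,A] = ((-2.5)·(-2.5) + (0.5)·(0.5) + (1.5)·(1.5) + (-1.5)·(-1.5) + (-2.5)·(-2.5) + (4.5)·(4.5)) / 5 = 37.5/5 = 7.5
  S[A,B] = ((-2.5)·(-2.6667) + (0.5)·(1.3333) + (1.5)·(-2.6667) + (-1.5)·(0.3333) + (-2.5)·(4.3333) + (4.5)·(-0.6667)) / 5 = -11/5 = -2.2
  S[B,B] = ((-2.6667)·(-2.6667) + (1.3333)·(1.3333) + (-2.6667)·(-2.6667) + (0.3333)·(0.3333) + (4.3333)·(4.3333) + (-0.6667)·(-0.6667)) / 5 = 35.3333/5 = 7.0667

S is symmetric (S[j,i] = S[i,j]). Assembling:

S = [[7.5, -2.2],
 [-2.2, 7.0667]]


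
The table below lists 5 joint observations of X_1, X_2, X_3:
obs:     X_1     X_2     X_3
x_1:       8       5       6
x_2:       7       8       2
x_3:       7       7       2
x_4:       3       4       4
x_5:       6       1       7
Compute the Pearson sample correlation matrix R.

Step 1 — column means:
  mean(X_1) = (8 + 7 + 7 + 3 + 6) / 5 = 31/5 = 6.2
  mean(X_2) = (5 + 8 + 7 + 4 + 1) / 5 = 25/5 = 5
  mean(X_3) = (6 + 2 + 2 + 4 + 7) / 5 = 21/5 = 4.2

Step 2 — sample variances and covariances s[i,j] = (1/(n-1)) · Σ_k (x_{k,i} - mean_i) · (x_{k,j} - mean_j), with n-1 = 4:
  s[X_1,X_1] = ((1.8)·(1.8) + (0.8)·(0.8) + (0.8)·(0.8) + (-3.2)·(-3.2) + (-0.2)·(-0.2)) / 4 = 14.8/4 = 3.7
  s[X_1,X_2] = ((1.8)·(0) + (0.8)·(3) + (0.8)·(2) + (-3.2)·(-1) + (-0.2)·(-4)) / 4 = 8/4 = 2
  s[X_1,X_3] = ((1.8)·(1.8) + (0.8)·(-2.2) + (0.8)·(-2.2) + (-3.2)·(-0.2) + (-0.2)·(2.8)) / 4 = -0.2/4 = -0.05
  s[X_2,X_2] = ((0)·(0) + (3)·(3) + (2)·(2) + (-1)·(-1) + (-4)·(-4)) / 4 = 30/4 = 7.5
  s[X_2,X_3] = ((0)·(1.8) + (3)·(-2.2) + (2)·(-2.2) + (-1)·(-0.2) + (-4)·(2.8)) / 4 = -22/4 = -5.5
  s[X_3,X_3] = ((1.8)·(1.8) + (-2.2)·(-2.2) + (-2.2)·(-2.2) + (-0.2)·(-0.2) + (2.8)·(2.8)) / 4 = 20.8/4 = 5.2
  Sample standard deviations s_i = √(s[i,i]):
  s(X_1) = √(3.7) = 1.9235
  s(X_2) = √(7.5) = 2.7386
  s(X_3) = √(5.2) = 2.2804

Step 3 — r_{ij} = s_{ij} / (s_i · s_j):
  r[X_1,X_1] = 1 (diagonal).
  r[X_1,X_2] = 2 / (1.9235 · 2.7386) = 2 / 5.2678 = 0.3797
  r[X_1,X_3] = -0.05 / (1.9235 · 2.2804) = -0.05 / 4.3863 = -0.0114
  r[X_2,X_2] = 1 (diagonal).
  r[X_2,X_3] = -5.5 / (2.7386 · 2.2804) = -5.5 / 6.245 = -0.8807
  r[X_3,X_3] = 1 (diagonal).

R is symmetric with unit diagonal. Assembling:

R = [[1, 0.3797, -0.0114],
 [0.3797, 1, -0.8807],
 [-0.0114, -0.8807, 1]]


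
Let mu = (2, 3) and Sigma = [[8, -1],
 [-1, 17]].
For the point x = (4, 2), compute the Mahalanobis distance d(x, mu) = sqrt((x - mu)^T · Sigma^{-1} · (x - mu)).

Step 1 — centre the observation: (x - mu) = (2, -1).

Step 2 — invert Sigma. det(Sigma) = 8·17 - (-1)² = 135.
  Sigma^{-1} = (1/det) · [[d, -b], [-b, a]] = [[0.1259, 0.0074],
 [0.0074, 0.0593]].

Step 3 — form the quadratic (x - mu)^T · Sigma^{-1} · (x - mu):
  Sigma^{-1} · (x - mu) = (0.2444, -0.0444).
  (x - mu)^T · [Sigma^{-1} · (x - mu)] = (2)·(0.2444) + (-1)·(-0.0444) = 0.5333.

Step 4 — take square root: d = √(0.5333) ≈ 0.7303.

d(x, mu) = √(0.5333) ≈ 0.7303


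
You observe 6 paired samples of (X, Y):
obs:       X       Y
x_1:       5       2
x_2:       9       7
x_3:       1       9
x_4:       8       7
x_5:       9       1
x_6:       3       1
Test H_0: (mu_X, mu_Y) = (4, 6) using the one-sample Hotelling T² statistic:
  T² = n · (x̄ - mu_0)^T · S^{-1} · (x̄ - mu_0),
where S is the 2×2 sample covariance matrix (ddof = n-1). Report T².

Step 1 — sample mean vector:
  mean(X) = (5 + 9 + 1 + 8 + 9 + 3) / 6 = 35/6 = 5.8333
  mean(Y) = (2 + 7 + 9 + 7 + 1 + 1) / 6 = 27/6 = 4.5
  x̄ = (5.8333, 4.5),  deviation x̄ - mu_0 = (5.8333, 4.5) - (4, 6) = (1.8333, -1.5).

Step 2 — sample covariance matrix, S[i,j] = (1/(n-1)) · Σ_k (x_{k,i} - mean_i) · (x_{k,j} - mean_j), divisor n-1 = 5:
  S[X,X] = ((-0.8333)·(-0.8333) + (3.1667)·(3.1667) + (-4.8333)·(-4.8333) + (2.1667)·(2.1667) + (3.1667)·(3.1667) + (-2.8333)·(-2.8333)) / 5 = 56.8333/5 = 11.3667
  S[X,Y] = ((-0.8333)·(-2.5) + (3.1667)·(2.5) + (-4.8333)·(4.5) + (2.1667)·(2.5) + (3.1667)·(-3.5) + (-2.8333)·(-3.5)) / 5 = -7.5/5 = -1.5
  S[Y,Y] = ((-2.5)·(-2.5) + (2.5)·(2.5) + (4.5)·(4.5) + (2.5)·(2.5) + (-3.5)·(-3.5) + (-3.5)·(-3.5)) / 5 = 63.5/5 = 12.7
  S = [[11.3667, -1.5],
 [-1.5, 12.7]].

Step 3 — invert S. det(S) = 11.3667·12.7 - (-1.5)² = 142.1067.
  S^{-1} = (1/det) · [[d, -b], [-b, a]] = [[0.0894, 0.0106],
 [0.0106, 0.08]].

Step 4 — quadratic form (x̄ - mu_0)^T · S^{-1} · (x̄ - mu_0):
  S^{-1} · (x̄ - mu_0) = (0.148, -0.1006),
  (x̄ - mu_0)^T · [...] = (1.8333)·(0.148) + (-1.5)·(-0.1006) = 0.4223.

Step 5 — scale by n: T² = 6 · 0.4223 = 2.5338.

T² ≈ 2.5338


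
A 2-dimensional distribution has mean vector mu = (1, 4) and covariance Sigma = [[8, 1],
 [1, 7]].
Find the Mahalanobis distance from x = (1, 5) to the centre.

Step 1 — centre the observation: (x - mu) = (0, 1).

Step 2 — invert Sigma. det(Sigma) = 8·7 - (1)² = 55.
  Sigma^{-1} = (1/det) · [[d, -b], [-b, a]] = [[0.1273, -0.0182],
 [-0.0182, 0.1455]].

Step 3 — form the quadratic (x - mu)^T · Sigma^{-1} · (x - mu):
  Sigma^{-1} · (x - mu) = (-0.0182, 0.1455).
  (x - mu)^T · [Sigma^{-1} · (x - mu)] = (0)·(-0.0182) + (1)·(0.1455) = 0.1455.

Step 4 — take square root: d = √(0.1455) ≈ 0.3814.

d(x, mu) = √(0.1455) ≈ 0.3814


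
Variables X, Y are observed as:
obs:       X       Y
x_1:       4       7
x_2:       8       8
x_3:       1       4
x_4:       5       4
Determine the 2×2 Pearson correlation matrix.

Step 1 — column means:
  mean(X) = (4 + 8 + 1 + 5) / 4 = 18/4 = 4.5
  mean(Y) = (7 + 8 + 4 + 4) / 4 = 23/4 = 5.75

Step 2 — sample variances and covariances s[i,j] = (1/(n-1)) · Σ_k (x_{k,i} - mean_i) · (x_{k,j} - mean_j), with n-1 = 3:
  s[X,X] = ((-0.5)·(-0.5) + (3.5)·(3.5) + (-3.5)·(-3.5) + (0.5)·(0.5)) / 3 = 25/3 = 8.3333
  s[X,Y] = ((-0.5)·(1.25) + (3.5)·(2.25) + (-3.5)·(-1.75) + (0.5)·(-1.75)) / 3 = 12.5/3 = 4.1667
  s[Y,Y] = ((1.25)·(1.25) + (2.25)·(2.25) + (-1.75)·(-1.75) + (-1.75)·(-1.75)) / 3 = 12.75/3 = 4.25
  Sample standard deviations s_i = √(s[i,i]):
  s(X) = √(8.3333) = 2.8868
  s(Y) = √(4.25) = 2.0616

Step 3 — r_{ij} = s_{ij} / (s_i · s_j):
  r[X,X] = 1 (diagonal).
  r[X,Y] = 4.1667 / (2.8868 · 2.0616) = 4.1667 / 5.9512 = 0.7001
  r[Y,Y] = 1 (diagonal).

R is symmetric with unit diagonal. Assembling:

R = [[1, 0.7001],
 [0.7001, 1]]


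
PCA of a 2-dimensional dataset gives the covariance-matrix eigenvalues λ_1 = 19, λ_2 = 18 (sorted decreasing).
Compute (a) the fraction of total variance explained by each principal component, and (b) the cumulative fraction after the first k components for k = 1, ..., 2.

Step 1 — total variance = trace(Sigma) = Σ λ_i = 19 + 18 = 37.

Step 2 — fraction explained by component i = λ_i / Σ λ:
  PC1: 19/37 = 0.5135
  PC2: 18/37 = 0.4865

Step 3 — cumulative fraction after k components = (λ_1 + ... + λ_k) / Σ λ:
  k = 1: 19/37 = 0.5135
  k = 2: (19 + 18)/37 = 37/37 = 1

Summary (fraction, with percent):

explained: PC1 0.5135 (51.35%), PC2 0.4865 (48.65%);  cumulative: 0.5135, 1


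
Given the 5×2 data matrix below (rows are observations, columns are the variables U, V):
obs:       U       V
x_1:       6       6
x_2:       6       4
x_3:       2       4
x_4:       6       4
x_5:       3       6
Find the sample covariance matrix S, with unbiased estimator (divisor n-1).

Step 1 — column means:
  mean(U) = (6 + 6 + 2 + 6 + 3) / 5 = 23/5 = 4.6
  mean(V) = (6 + 4 + 4 + 4 + 6) / 5 = 24/5 = 4.8

Step 2 — sample covariance S[i,j] = (1/(n-1)) · Σ_k (x_{k,i} - mean_i) · (x_{k,j} - mean_j), with n-1 = 4.
  S[U,U] = ((1.4)·(1.4) + (1.4)·(1.4) + (-2.6)·(-2.6) + (1.4)·(1.4) + (-1.6)·(-1.6)) / 4 = 15.2/4 = 3.8
  S[U,V] = ((1.4)·(1.2) + (1.4)·(-0.8) + (-2.6)·(-0.8) + (1.4)·(-0.8) + (-1.6)·(1.2)) / 4 = -0.4/4 = -0.1
  S[V,V] = ((1.2)·(1.2) + (-0.8)·(-0.8) + (-0.8)·(-0.8) + (-0.8)·(-0.8) + (1.2)·(1.2)) / 4 = 4.8/4 = 1.2

S is symmetric (S[j,i] = S[i,j]). Assembling:

S = [[3.8, -0.1],
 [-0.1, 1.2]]


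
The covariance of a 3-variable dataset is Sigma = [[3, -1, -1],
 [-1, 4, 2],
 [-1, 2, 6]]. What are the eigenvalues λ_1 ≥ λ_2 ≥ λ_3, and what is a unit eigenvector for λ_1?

Step 1 — characteristic polynomial p(λ) = det(λI - Sigma) = λ³ - tr·λ² + c_1·λ - det, where tr = trace, c_1 = sum of the principal 2×2 minors, det = det(Sigma):
  tr = 3 + 4 + 6 = 13,
  c_1 = (3·4 - (-1)²) + (3·6 - (-1)²) + (4·6 - (2)²) = 11 + 17 + 20 = 48,
  det = 3·(4·6 - (2)²) - (-1)·((-1)·6 - (2)·(-1)) + (-1)·((-1)·(2) - 4·(-1)) = 3·(20) - (-1)·(-4) + (-1)·(2) = 54.
  So p(λ) = λ³ - 13λ² + 48λ - 54.
Step 2 — look for an integer root (rational root theorem: any rational root is an integer divisor of 54). Testing λ = 3:
  p(3) = 27 - 117 + 144 - 54 = 0  ✓
  Dividing out (λ - 3): p(λ) = (λ - 3)(λ² - 10λ + 18).
Step 3 — remaining eigenvalues from the quadratic λ² - 10λ + 18 = 0:
  Δ = 10² - 4·18 = 100 - 72 = 28,  λ = (10 ± √28)/2 = (10 ± 5.2915)/2 ≈ 7.6458 or 2.3542.
  Sorted: λ_1 = 7.6458,  λ_2 = 3,  λ_3 = 2.3542  (check: sum = 13 = tr ✓).

Step 4 — unit eigenvector for λ_1 ≈ 7.6458: v spans the null space of (Sigma - λ_1 I), whose rows are
  r_1 = (-4.6458, -1, -1),  r_2 = (-1, -3.6458, 2),  r_3 = (-1, 2, -1.6458).
  v is orthogonal to every row, so take v ∝ r_1 × r_2 = ((-1)·(2) - (-1)·(-3.6458), (-1)·(-1) - (-4.6458)·(2), (-4.6458)·(-3.6458) - (-1)·(-1)) ≈ (-5.6458, 10.2915, 15.9373).
  Rescale (multiply by -1 so the first nonzero entry is positive): u = (5.6458, -10.2915, -15.9373).
  ||u|| = √((5.6458)² + (-10.2915)² + (-15.9373)²) = √(391.7856) ≈ 19.7936,  v_1 = u/||u|| ≈ (0.2852, -0.5199, -0.8052) (||v_1|| = 1).

λ_1 = 7.6458,  λ_2 = 3,  λ_3 = 2.3542;  v_1 ≈ (0.2852, -0.5199, -0.8052)


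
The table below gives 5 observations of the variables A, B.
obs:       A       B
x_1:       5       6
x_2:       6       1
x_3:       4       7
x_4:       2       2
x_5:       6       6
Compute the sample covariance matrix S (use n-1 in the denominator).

Step 1 — column means:
  mean(A) = (5 + 6 + 4 + 2 + 6) / 5 = 23/5 = 4.6
  mean(B) = (6 + 1 + 7 + 2 + 6) / 5 = 22/5 = 4.4

Step 2 — sample covariance S[i,j] = (1/(n-1)) · Σ_k (x_{k,i} - mean_i) · (x_{k,j} - mean_j), with n-1 = 4.
  S[A,A] = ((0.4)·(0.4) + (1.4)·(1.4) + (-0.6)·(-0.6) + (-2.6)·(-2.6) + (1.4)·(1.4)) / 4 = 11.2/4 = 2.8
  S[A,B] = ((0.4)·(1.6) + (1.4)·(-3.4) + (-0.6)·(2.6) + (-2.6)·(-2.4) + (1.4)·(1.6)) / 4 = 2.8/4 = 0.7
  S[B,B] = ((1.6)·(1.6) + (-3.4)·(-3.4) + (2.6)·(2.6) + (-2.4)·(-2.4) + (1.6)·(1.6)) / 4 = 29.2/4 = 7.3

S is symmetric (S[j,i] = S[i,j]). Assembling:

S = [[2.8, 0.7],
 [0.7, 7.3]]


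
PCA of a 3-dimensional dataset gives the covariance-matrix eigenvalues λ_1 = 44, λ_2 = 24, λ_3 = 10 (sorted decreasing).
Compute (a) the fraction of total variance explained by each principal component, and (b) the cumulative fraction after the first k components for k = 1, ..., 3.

Step 1 — total variance = trace(Sigma) = Σ λ_i = 44 + 24 + 10 = 78.

Step 2 — fraction explained by component i = λ_i / Σ λ:
  PC1: 44/78 = 0.5641
  PC2: 24/78 = 0.3077
  PC3: 10/78 = 0.1282

Step 3 — cumulative fraction after k components = (λ_1 + ... + λ_k) / Σ λ:
  k = 1: 44/78 = 0.5641
  k = 2: (44 + 24)/78 = 68/78 = 0.8718
  k = 3: (44 + 24 + 10)/78 = 78/78 = 1

Summary (fraction, with percent):

explained: PC1 0.5641 (56.41%), PC2 0.3077 (30.77%), PC3 0.1282 (12.82%);  cumulative: 0.5641, 0.8718, 1


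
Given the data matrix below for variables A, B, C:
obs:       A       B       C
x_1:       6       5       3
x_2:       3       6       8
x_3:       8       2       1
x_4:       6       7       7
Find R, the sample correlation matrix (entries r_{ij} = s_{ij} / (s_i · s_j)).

Step 1 — column means:
  mean(A) = (6 + 3 + 8 + 6) / 4 = 23/4 = 5.75
  mean(B) = (5 + 6 + 2 + 7) / 4 = 20/4 = 5
  mean(C) = (3 + 8 + 1 + 7) / 4 = 19/4 = 4.75

Step 2 — sample variances and covariances s[i,j] = (1/(n-1)) · Σ_k (x_{k,i} - mean_i) · (x_{k,j} - mean_j), with n-1 = 3:
  s[A,A] = ((0.25)·(0.25) + (-2.75)·(-2.75) + (2.25)·(2.25) + (0.25)·(0.25)) / 3 = 12.75/3 = 4.25
  s[A,B] = ((0.25)·(0) + (-2.75)·(1) + (2.25)·(-3) + (0.25)·(2)) / 3 = -9/3 = -3
  s[A,C] = ((0.25)·(-1.75) + (-2.75)·(3.25) + (2.25)·(-3.75) + (0.25)·(2.25)) / 3 = -17.25/3 = -5.75
  s[B,B] = ((0)·(0) + (1)·(1) + (-3)·(-3) + (2)·(2)) / 3 = 14/3 = 4.6667
  s[B,C] = ((0)·(-1.75) + (1)·(3.25) + (-3)·(-3.75) + (2)·(2.25)) / 3 = 19/3 = 6.3333
  s[C,C] = ((-1.75)·(-1.75) + (3.25)·(3.25) + (-3.75)·(-3.75) + (2.25)·(2.25)) / 3 = 32.75/3 = 10.9167
  Sample standard deviations s_i = √(s[i,i]):
  s(A) = √(4.25) = 2.0616
  s(B) = √(4.6667) = 2.1602
  s(C) = √(10.9167) = 3.304

Step 3 — r_{ij} = s_{ij} / (s_i · s_j):
  r[A,A] = 1 (diagonal).
  r[A,B] = -3 / (2.0616 · 2.1602) = -3 / 4.4535 = -0.6736
  r[A,C] = -5.75 / (2.0616 · 3.304) = -5.75 / 6.8114 = -0.8442
  r[B,B] = 1 (diagonal).
  r[B,C] = 6.3333 / (2.1602 · 3.304) = 6.3333 / 7.1375 = 0.8873
  r[C,C] = 1 (diagonal).

R is symmetric with unit diagonal. Assembling:

R = [[1, -0.6736, -0.8442],
 [-0.6736, 1, 0.8873],
 [-0.8442, 0.8873, 1]]


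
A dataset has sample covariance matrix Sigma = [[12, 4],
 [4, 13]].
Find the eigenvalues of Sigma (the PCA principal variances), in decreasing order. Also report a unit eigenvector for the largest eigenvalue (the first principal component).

Step 1 — characteristic polynomial of 2×2 Sigma:
  det(Sigma - λI) = λ² - trace · λ + det = 0.
  trace = 12 + 13 = 25, det = 12·13 - (4)² = 140.
Step 2 — discriminant:
  Δ = trace² - 4·det = 625 - 560 = 65.
Step 3 — eigenvalues:
  λ = (trace ± √Δ)/2 = (25 ± 8.0623)/2,
  λ_1 = 16.5311,  λ_2 = 8.4689.

Step 4 — unit eigenvector for λ_1: solve (Sigma - λ_1 I)v = 0. First row:
  (12 - 16.5311)·v_x + (4)·v_y = 0, i.e. (-4.5311)·v_x + (4)·v_y = 0,
  so v ∝ (b, λ_1 - a) = (4, 4.5311) = u.
  ||u|| = √((4)² + (4.5311)²) = √(36.5311) ≈ 6.0441,
  v_1 = u/||u|| ≈ (0.6618, 0.7497) (||v_1|| = 1).

λ_1 = 16.5311,  λ_2 = 8.4689;  v_1 ≈ (0.6618, 0.7497)
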